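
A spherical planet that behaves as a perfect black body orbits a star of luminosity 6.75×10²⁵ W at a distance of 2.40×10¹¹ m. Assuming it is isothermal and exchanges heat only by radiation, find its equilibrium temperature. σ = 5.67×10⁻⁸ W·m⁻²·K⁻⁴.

First find the stellar flux at distance d: S = L/(4πd²) = 6.75×10²⁵/(4π·(2.40×10¹¹)²) = 93.25 W/m².
For an isothermal sphere, absorbed (1−a)S·πr² = emitted σ·4πr²·T⁴, so T⁴ = (1−a)S/(4σ).
T⁴ = 1.00·93.25/(4·5.67×10⁻⁸) = 4.112×10⁸ K⁴.

T ≈ 142 K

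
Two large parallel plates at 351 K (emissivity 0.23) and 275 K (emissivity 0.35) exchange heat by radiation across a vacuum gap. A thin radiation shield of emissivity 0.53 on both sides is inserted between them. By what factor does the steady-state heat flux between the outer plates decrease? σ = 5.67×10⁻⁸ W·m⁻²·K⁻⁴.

factor ≈ 1.45

Without shield: q₀ = σΔ(T⁴)/(1/ε₁+1/ε₂−1) with denominator 6.205.
With shield the two gaps are in series; the resistances add: (1/ε₁+1/ε_s−1)+(1/ε_s+1/ε₂−1) = 5.235+3.744 = 8.979.
Heat-flux ratio q₀/q = 8.979/6.205.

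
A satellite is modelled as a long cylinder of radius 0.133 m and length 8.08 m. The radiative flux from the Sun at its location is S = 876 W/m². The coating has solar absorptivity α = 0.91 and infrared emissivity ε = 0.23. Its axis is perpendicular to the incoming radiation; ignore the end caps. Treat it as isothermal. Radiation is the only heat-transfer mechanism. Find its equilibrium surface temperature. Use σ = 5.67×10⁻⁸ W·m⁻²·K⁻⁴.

At equilibrium, absorbed power = emitted power.
Absorbing cross-section = 2rL = 2.149 m²; emitting surface = 2πrL = 6.752 m² (ratio π).
αS·A_cross = εσ·A_surf·T⁴  ⇒  T⁴ = αS/(ε·πσ).
T⁴ = 0.910·876/(0.23·π·5.67×10⁻⁸) = 1.946×10¹⁰ K⁴.
T = (1.946×10¹⁰)^(1/4).

T ≈ 373 K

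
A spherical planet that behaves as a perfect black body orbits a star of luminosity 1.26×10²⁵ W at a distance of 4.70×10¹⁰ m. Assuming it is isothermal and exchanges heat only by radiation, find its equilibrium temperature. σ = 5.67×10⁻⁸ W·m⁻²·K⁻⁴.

First find the stellar flux at distance d: S = L/(4πd²) = 1.26×10²⁵/(4π·(4.70×10¹⁰)²) = 453.9 W/m².
For an isothermal sphere, absorbed (1−a)S·πr² = emitted σ·4πr²·T⁴, so T⁴ = (1−a)S/(4σ).
T⁴ = 1.00·453.9/(4·5.67×10⁻⁸) = 2.001×10⁹ K⁴.

T ≈ 212 K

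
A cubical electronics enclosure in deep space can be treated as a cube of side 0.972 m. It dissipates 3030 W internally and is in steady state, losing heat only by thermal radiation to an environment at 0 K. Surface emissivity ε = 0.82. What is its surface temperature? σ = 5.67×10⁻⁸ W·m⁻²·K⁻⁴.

T ≈ 327 K

Steady state: internal power = radiated power, P = εσA T⁴.
Radiating area A = 6L² = 5.669 m².
T⁴ = P/(εσA) = 3030/(0.82·5.67×10⁻⁸·5.669) = 1.150×10¹⁰ K⁴.
T = (1.150×10¹⁰)^(1/4).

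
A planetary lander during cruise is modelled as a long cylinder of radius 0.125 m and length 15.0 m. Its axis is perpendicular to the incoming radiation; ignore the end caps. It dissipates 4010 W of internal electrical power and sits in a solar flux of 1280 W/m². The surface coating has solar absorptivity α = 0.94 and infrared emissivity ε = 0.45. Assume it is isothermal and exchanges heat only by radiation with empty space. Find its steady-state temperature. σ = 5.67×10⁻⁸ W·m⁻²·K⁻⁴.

At steady state, absorbed solar power + internal power = radiated power.
Absorbed: α·S·A_cross = 0.94·1280·3.750 = 4512 W (cross-section 2rL).
Total input = 4512 + 4010 = 8522 W.
Radiated: εσ·A_surf·T⁴ with A_surf = 2πrL = 11.78 m².
T⁴ = 8522/(0.45·5.67×10⁻⁸·11.78) = 2.835×10¹⁰ K⁴.

T ≈ 410 K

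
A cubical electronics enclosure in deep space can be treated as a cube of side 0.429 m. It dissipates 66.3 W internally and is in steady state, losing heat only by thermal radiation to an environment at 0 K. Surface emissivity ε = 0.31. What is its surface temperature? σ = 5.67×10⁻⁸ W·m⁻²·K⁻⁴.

Steady state: internal power = radiated power, P = εσA T⁴.
Radiating area A = 6L² = 1.104 m².
T⁴ = P/(εσA) = 66.3/(0.31·5.67×10⁻⁸·1.104) = 3.416×10⁹ K⁴.
T = (3.416×10⁹)^(1/4).

T ≈ 242 K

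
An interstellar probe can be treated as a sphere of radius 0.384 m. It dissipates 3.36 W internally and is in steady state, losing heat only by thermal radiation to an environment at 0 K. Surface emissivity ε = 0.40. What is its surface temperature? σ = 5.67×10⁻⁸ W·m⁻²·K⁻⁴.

T ≈ 94.6 K

Steady state: internal power = radiated power, P = εσA T⁴.
Radiating area A = 4πr² = 1.853 m².
T⁴ = P/(εσA) = 3.36/(0.40·5.67×10⁻⁸·1.853) = 7.995×10⁷ K⁴.
T = (7.995×10⁷)^(1/4).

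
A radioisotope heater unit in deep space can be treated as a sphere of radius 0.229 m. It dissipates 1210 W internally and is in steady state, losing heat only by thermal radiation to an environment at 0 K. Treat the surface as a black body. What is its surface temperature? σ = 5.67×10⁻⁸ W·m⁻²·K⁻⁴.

T ≈ 424 K

Steady state: internal power = radiated power, P = εσA T⁴.
Radiating area A = 4πr² = 0.6590 m².
T⁴ = P/(εσA) = 1210/(1.0·5.67×10⁻⁸·0.6590) = 3.238×10¹⁰ K⁴.
T = (3.238×10¹⁰)^(1/4).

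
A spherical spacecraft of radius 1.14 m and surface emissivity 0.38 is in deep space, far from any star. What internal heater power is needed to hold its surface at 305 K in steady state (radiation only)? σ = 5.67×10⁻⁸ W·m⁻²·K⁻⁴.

P ≈ 3040 W

P = εσ·4πr²·T⁴.
4πr² = 16.33 m²; T⁴ = 8.654×10⁹ K⁴.
P = 0.38·5.67×10⁻⁸·16.33·8.654×10⁹.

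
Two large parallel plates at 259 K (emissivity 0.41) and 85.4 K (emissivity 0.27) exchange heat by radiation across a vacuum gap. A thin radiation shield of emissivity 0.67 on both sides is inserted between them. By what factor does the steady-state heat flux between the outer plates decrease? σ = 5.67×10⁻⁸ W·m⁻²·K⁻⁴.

Without shield: q₀ = σΔ(T⁴)/(1/ε₁+1/ε₂−1) with denominator 5.143.
With shield the two gaps are in series; the resistances add: (1/ε₁+1/ε_s−1)+(1/ε_s+1/ε₂−1) = 2.932+4.196 = 7.128.
Heat-flux ratio q₀/q = 7.128/5.143.

factor ≈ 1.39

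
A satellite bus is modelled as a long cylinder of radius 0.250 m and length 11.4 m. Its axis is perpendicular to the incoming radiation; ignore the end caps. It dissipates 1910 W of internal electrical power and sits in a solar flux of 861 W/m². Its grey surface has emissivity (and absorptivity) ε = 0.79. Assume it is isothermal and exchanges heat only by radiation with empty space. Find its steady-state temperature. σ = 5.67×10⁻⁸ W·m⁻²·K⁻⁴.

T ≈ 291 K

At steady state, absorbed solar power + internal power = radiated power.
Absorbed: α·S·A_cross = 0.79·861·5.700 = 3877 W (cross-section 2rL).
Total input = 3877 + 1910 = 5787 W.
Radiated: εσ·A_surf·T⁴ with A_surf = 2πrL = 17.91 m².
T⁴ = 5787/(0.79·5.67×10⁻⁸·17.91) = 7.215×10⁹ K⁴.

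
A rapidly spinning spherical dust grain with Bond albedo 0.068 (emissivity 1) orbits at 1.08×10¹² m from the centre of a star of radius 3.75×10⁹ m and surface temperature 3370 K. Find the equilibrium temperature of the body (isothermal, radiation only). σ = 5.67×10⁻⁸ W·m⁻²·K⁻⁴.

T ≈ 138 K

The star's surface emits σT_*⁴; at distance d the flux is S = σT_*⁴(R_*/d)².
S = 5.67×10⁻⁸·(3370)⁴·(3.75×10⁹/1.08×10¹²)² = 88.17 W/m².
For an isothermal sphere T⁴ = (1−a)S/(4σ) = 3.623×10⁸ K⁴.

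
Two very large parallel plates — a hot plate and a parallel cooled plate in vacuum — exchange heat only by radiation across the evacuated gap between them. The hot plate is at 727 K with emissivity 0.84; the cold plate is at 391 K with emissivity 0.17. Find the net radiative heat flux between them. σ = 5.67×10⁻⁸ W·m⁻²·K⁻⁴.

q ≈ 2390 W/m²

For two infinite grey parallel plates, q = σ(T₁⁴ − T₂⁴)/(1/ε₁ + 1/ε₂ − 1).
T₁⁴ − T₂⁴ = 2.793×10¹¹ − 2.337×10¹⁰ = 2.560×10¹¹ K⁴.
1/ε₁ + 1/ε₂ − 1 = 1.190 + 5.882 − 1 = 6.073.
q = 5.67×10⁻⁸ × 2.560×10¹¹ / 6.073.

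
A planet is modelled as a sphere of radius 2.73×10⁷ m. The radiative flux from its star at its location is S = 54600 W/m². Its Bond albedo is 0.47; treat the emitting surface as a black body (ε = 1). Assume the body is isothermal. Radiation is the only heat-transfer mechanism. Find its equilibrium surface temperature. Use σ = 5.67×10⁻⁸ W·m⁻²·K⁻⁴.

At equilibrium, absorbed power = emitted power.
Absorbing cross-section = πr² = 2.341×10¹⁵ m²; emitting surface = 4πr² = 9.366×10¹⁵ m² (ratio 4).
(1−a)S·A_cross = εσ·A_surf·T⁴  ⇒  T⁴ = (1−a)S/(4σ).
T⁴ = 0.530·54600/(4·5.67×10⁻⁸) = 1.276×10¹¹ K⁴.
T = (1.276×10¹¹)^(1/4).

T ≈ 598 K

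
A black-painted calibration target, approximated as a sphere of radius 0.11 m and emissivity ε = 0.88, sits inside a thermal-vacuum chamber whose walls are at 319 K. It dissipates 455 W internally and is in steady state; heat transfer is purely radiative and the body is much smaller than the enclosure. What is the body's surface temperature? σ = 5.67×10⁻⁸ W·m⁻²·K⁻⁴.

T ≈ 515 K

For a small grey body in a large enclosure, net radiated power = εσA(T⁴ − T_w⁴).
Steady state: P = εσA(T⁴ − T_w⁴) with A = 4πr² = 0.1521 m².
T⁴ = P/(εσA) + T_w⁴ = 455/(0.88·5.67×10⁻⁸·0.1521) + (319)⁴
    = 5.997×10¹⁰ + 1.036×10¹⁰ = 7.033×10¹⁰ K⁴.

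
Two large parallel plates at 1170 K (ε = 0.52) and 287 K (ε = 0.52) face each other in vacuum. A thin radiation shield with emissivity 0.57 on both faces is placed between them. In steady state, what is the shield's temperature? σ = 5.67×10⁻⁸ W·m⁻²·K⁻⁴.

In steady state the net flux on the hot side equals that on the cold side.
σ(T₁⁴−T_s⁴)/D₁ = σ(T_s⁴−T₂⁴)/D₂, with D₁ = 1/ε₁+1/ε_s−1 = 2.677, D₂ = 1/ε_s+1/ε₂−1 = 2.677.
Solve for T_s⁴: T_s⁴ = (D₂·T₁⁴ + D₁·T₂⁴)/(D₁+D₂) = 9.403×10¹¹ K⁴.

T_s ≈ 985 K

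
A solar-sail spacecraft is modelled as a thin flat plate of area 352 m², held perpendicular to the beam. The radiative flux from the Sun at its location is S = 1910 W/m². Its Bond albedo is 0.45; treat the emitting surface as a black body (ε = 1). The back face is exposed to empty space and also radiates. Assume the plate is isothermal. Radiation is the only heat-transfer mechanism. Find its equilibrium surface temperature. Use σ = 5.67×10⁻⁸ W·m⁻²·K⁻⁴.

At equilibrium, absorbed power = emitted power.
Absorbing cross-section = A = 352.0 m²; emitting surface = 2A = 704.0 m² (ratio 2).
(1−a)S·A_cross = εσ·A_surf·T⁴  ⇒  T⁴ = (1−a)S/(2σ).
T⁴ = 0.550·1910/(2·5.67×10⁻⁸) = 9.264×10⁹ K⁴.
T = (9.264×10⁹)^(1/4).

T ≈ 310 K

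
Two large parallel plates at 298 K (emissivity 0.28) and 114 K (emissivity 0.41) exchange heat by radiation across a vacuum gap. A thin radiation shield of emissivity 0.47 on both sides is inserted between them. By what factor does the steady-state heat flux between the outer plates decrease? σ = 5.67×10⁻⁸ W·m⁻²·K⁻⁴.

factor ≈ 1.65

Without shield: q₀ = σΔ(T⁴)/(1/ε₁+1/ε₂−1) with denominator 5.010.
With shield the two gaps are in series; the resistances add: (1/ε₁+1/ε_s−1)+(1/ε_s+1/ε₂−1) = 4.699+3.567 = 8.266.
Heat-flux ratio q₀/q = 8.266/5.010.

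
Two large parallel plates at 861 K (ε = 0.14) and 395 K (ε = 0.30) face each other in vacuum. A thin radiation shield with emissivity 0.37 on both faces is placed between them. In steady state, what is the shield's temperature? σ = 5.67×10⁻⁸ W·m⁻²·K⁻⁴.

In steady state the net flux on the hot side equals that on the cold side.
σ(T₁⁴−T_s⁴)/D₁ = σ(T_s⁴−T₂⁴)/D₂, with D₁ = 1/ε₁+1/ε_s−1 = 8.846, D₂ = 1/ε_s+1/ε₂−1 = 5.036.
Solve for T_s⁴: T_s⁴ = (D₂·T₁⁴ + D₁·T₂⁴)/(D₁+D₂) = 2.149×10¹¹ K⁴.

T_s ≈ 681 K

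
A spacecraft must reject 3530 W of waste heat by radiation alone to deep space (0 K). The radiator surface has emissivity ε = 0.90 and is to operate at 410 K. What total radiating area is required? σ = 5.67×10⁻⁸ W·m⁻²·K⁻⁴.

P = εσA T⁴ ⇒ A = P/(εσT⁴).
T⁴ = 2.826×10¹⁰ K⁴.
A = 3530/(0.90 × 5.67×10⁻⁸ × 2.826×10¹⁰).

A ≈ 2.45 m²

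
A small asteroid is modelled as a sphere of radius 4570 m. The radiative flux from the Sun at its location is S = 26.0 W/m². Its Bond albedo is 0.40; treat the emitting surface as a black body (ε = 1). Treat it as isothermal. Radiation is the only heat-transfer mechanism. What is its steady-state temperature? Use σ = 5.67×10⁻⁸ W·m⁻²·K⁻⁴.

T ≈ 91.1 K

At equilibrium, absorbed power = emitted power.
Absorbing cross-section = πr² = 6.561×10⁷ m²; emitting surface = 4πr² = 2.624×10⁸ m² (ratio 4).
(1−a)S·A_cross = εσ·A_surf·T⁴  ⇒  T⁴ = (1−a)S/(4σ).
T⁴ = 0.600·26.0/(4·5.67×10⁻⁸) = 6.878×10⁷ K⁴.
T = (6.878×10⁷)^(1/4).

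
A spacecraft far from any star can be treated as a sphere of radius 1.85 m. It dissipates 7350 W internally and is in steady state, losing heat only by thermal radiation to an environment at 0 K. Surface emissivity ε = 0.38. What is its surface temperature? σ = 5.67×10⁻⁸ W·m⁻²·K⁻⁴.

Steady state: internal power = radiated power, P = εσA T⁴.
Radiating area A = 4πr² = 43.01 m².
T⁴ = P/(εσA) = 7350/(0.38·5.67×10⁻⁸·43.01) = 7.932×10⁹ K⁴.
T = (7.932×10⁹)^(1/4).

T ≈ 298 K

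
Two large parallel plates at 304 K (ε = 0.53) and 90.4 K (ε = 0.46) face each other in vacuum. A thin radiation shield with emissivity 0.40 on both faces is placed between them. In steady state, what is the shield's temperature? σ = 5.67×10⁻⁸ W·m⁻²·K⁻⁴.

In steady state the net flux on the hot side equals that on the cold side.
σ(T₁⁴−T_s⁴)/D₁ = σ(T_s⁴−T₂⁴)/D₂, with D₁ = 1/ε₁+1/ε_s−1 = 3.387, D₂ = 1/ε_s+1/ε₂−1 = 3.674.
Solve for T_s⁴: T_s⁴ = (D₂·T₁⁴ + D₁·T₂⁴)/(D₁+D₂) = 4.476×10⁹ K⁴.

T_s ≈ 259 K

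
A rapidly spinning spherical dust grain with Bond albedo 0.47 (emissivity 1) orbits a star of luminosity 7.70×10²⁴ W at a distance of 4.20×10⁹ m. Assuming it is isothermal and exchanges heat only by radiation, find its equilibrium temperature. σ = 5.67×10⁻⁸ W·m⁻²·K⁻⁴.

T ≈ 534 K

First find the stellar flux at distance d: S = L/(4πd²) = 7.70×10²⁴/(4π·(4.20×10⁹)²) = 34740 W/m².
For an isothermal sphere, absorbed (1−a)S·πr² = emitted σ·4πr²·T⁴, so T⁴ = (1−a)S/(4σ).
T⁴ = 0.530·34740/(4·5.67×10⁻⁸) = 8.117×10¹⁰ K⁴.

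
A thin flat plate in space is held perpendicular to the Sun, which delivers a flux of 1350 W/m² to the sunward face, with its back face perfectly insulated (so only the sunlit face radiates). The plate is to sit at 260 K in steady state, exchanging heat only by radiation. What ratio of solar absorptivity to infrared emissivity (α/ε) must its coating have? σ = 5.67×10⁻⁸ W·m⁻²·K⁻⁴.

α/ε ≈ 0.192

Balance: αS·A = εσ·1A·T⁴ ⇒ α/ε = σT⁴/S.
α/ε = 5.67×10⁻⁸·(260)⁴/1350 = 5.67×10⁻⁸·4.570×10⁹/1350.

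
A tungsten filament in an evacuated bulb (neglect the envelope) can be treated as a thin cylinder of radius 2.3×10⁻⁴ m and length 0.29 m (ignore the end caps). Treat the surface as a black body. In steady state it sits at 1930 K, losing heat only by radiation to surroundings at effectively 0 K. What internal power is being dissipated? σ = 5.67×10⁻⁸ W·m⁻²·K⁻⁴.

P ≈ 330 W

Steady state: P = εσA T⁴.
A = 2πrL = 4.191×10⁻⁴ m²; T⁴ = (1930)⁴ = 1.387×10¹³ K⁴.
P = 1.0 × 5.67×10⁻⁸ × 4.191×10⁻⁴ × 1.387×10¹³.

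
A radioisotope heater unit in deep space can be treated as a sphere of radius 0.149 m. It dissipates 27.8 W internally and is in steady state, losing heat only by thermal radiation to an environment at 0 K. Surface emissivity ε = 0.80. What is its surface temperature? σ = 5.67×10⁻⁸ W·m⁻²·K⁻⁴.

Steady state: internal power = radiated power, P = εσA T⁴.
Radiating area A = 4πr² = 0.2790 m².
T⁴ = P/(εσA) = 27.8/(0.80·5.67×10⁻⁸·0.2790) = 2.197×10⁹ K⁴.
T = (2.197×10⁹)^(1/4).

T ≈ 216 K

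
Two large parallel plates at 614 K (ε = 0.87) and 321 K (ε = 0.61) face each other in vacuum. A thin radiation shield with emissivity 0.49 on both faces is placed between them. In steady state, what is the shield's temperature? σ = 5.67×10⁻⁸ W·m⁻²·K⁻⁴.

In steady state the net flux on the hot side equals that on the cold side.
σ(T₁⁴−T_s⁴)/D₁ = σ(T_s⁴−T₂⁴)/D₂, with D₁ = 1/ε₁+1/ε_s−1 = 2.190, D₂ = 1/ε_s+1/ε₂−1 = 2.680.
Solve for T_s⁴: T_s⁴ = (D₂·T₁⁴ + D₁·T₂⁴)/(D₁+D₂) = 8.299×10¹⁰ K⁴.

T_s ≈ 537 K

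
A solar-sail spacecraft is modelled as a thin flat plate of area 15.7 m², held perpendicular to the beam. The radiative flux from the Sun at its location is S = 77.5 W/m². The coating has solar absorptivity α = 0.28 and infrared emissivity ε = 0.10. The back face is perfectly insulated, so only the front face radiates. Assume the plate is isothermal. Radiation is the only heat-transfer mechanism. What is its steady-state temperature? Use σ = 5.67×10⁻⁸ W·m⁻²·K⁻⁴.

At equilibrium, absorbed power = emitted power.
Absorbing cross-section = A = 15.70 m²; emitting surface = A = 15.70 m² (ratio 1).
αS·A_cross = εσ·A_surf·T⁴  ⇒  T⁴ = αS/(ε·1σ).
T⁴ = 0.280·77.5/(0.10·1·5.67×10⁻⁸) = 3.827×10⁹ K⁴.
T = (3.827×10⁹)^(1/4).

T ≈ 249 K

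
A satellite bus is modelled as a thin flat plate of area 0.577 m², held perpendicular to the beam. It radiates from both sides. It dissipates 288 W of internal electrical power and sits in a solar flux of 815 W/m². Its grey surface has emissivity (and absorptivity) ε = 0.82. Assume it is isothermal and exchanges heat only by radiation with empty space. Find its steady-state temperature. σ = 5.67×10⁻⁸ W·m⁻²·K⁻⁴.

T ≈ 335 K

At steady state, absorbed solar power + internal power = radiated power.
Absorbed: α·S·A_cross = 0.82·815·0.5770 = 385.6 W (cross-section A).
Total input = 385.6 + 288 = 673.6 W.
Radiated: εσ·A_surf·T⁴ with A_surf = 2A = 1.154 m².
T⁴ = 673.6/(0.82·5.67×10⁻⁸·1.154) = 1.255×10¹⁰ K⁴.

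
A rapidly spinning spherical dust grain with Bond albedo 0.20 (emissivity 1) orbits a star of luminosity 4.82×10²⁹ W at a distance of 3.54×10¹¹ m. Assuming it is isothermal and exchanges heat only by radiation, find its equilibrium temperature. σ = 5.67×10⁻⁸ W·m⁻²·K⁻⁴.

T ≈ 1020 K

First find the stellar flux at distance d: S = L/(4πd²) = 4.82×10²⁹/(4π·(3.54×10¹¹)²) = 3.061×10⁵ W/m².
For an isothermal sphere, absorbed (1−a)S·πr² = emitted σ·4πr²·T⁴, so T⁴ = (1−a)S/(4σ).
T⁴ = 0.800·3.061×10⁵/(4·5.67×10⁻⁸) = 1.080×10¹² K⁴.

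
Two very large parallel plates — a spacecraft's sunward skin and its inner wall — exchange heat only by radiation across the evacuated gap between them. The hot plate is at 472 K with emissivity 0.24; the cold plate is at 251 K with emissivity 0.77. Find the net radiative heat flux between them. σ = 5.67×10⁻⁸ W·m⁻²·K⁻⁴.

q ≈ 580 W/m²

For two infinite grey parallel plates, q = σ(T₁⁴ − T₂⁴)/(1/ε₁ + 1/ε₂ − 1).
T₁⁴ − T₂⁴ = 4.963×10¹⁰ − 3.969×10⁹ = 4.566×10¹⁰ K⁴.
1/ε₁ + 1/ε₂ − 1 = 4.167 + 1.299 − 1 = 4.465.
q = 5.67×10⁻⁸ × 4.566×10¹⁰ / 4.465.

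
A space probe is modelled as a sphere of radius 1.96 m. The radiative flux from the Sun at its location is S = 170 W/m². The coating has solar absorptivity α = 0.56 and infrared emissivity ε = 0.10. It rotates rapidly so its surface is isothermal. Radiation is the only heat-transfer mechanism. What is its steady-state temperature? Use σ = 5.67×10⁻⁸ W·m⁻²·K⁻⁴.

T ≈ 255 K

At equilibrium, absorbed power = emitted power.
Absorbing cross-section = πr² = 12.07 m²; emitting surface = 4πr² = 48.27 m² (ratio 4).
αS·A_cross = εσ·A_surf·T⁴  ⇒  T⁴ = αS/(ε·4σ).
T⁴ = 0.560·170/(0.10·4·5.67×10⁻⁸) = 4.198×10⁹ K⁴.
T = (4.198×10⁹)^(1/4).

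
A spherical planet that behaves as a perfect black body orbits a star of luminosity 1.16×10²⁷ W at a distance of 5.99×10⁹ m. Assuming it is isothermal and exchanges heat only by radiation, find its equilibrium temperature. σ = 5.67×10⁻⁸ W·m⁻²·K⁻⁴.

T ≈ 1840 K

First find the stellar flux at distance d: S = L/(4πd²) = 1.16×10²⁷/(4π·(5.99×10⁹)²) = 2.573×10⁶ W/m².
For an isothermal sphere, absorbed (1−a)S·πr² = emitted σ·4πr²·T⁴, so T⁴ = (1−a)S/(4σ).
T⁴ = 1.00·2.573×10⁶/(4·5.67×10⁻⁸) = 1.134×10¹³ K⁴.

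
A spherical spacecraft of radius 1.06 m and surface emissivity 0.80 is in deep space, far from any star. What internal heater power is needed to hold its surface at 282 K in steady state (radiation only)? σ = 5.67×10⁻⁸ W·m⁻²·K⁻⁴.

P = εσ·4πr²·T⁴.
4πr² = 14.12 m²; T⁴ = 6.324×10⁹ K⁴.
P = 0.80·5.67×10⁻⁸·14.12·6.324×10⁹.

P ≈ 4050 W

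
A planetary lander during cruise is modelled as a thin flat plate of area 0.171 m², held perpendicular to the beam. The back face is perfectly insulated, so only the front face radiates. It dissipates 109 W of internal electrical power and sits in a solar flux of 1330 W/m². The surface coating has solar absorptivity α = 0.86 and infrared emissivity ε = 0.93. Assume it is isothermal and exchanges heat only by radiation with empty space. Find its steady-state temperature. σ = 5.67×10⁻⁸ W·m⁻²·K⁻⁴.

T ≈ 429 K

At steady state, absorbed solar power + internal power = radiated power.
Absorbed: α·S·A_cross = 0.86·1330·0.1710 = 195.6 W (cross-section A).
Total input = 195.6 + 109 = 304.6 W.
Radiated: εσ·A_surf·T⁴ with A_surf = A = 0.1710 m².
T⁴ = 304.6/(0.93·5.67×10⁻⁸·0.1710) = 3.378×10¹⁰ K⁴.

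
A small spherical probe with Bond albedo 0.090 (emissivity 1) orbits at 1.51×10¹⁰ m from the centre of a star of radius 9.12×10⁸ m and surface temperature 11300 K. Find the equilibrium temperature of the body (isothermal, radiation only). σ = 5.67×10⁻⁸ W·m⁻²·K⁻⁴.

The star's surface emits σT_*⁴; at distance d the flux is S = σT_*⁴(R_*/d)².
S = 5.67×10⁻⁸·(11300)⁴·(9.12×10⁸/1.51×10¹⁰)² = 3.372×10⁶ W/m².
For an isothermal sphere T⁴ = (1−a)S/(4σ) = 1.353×10¹³ K⁴.

T ≈ 1920 K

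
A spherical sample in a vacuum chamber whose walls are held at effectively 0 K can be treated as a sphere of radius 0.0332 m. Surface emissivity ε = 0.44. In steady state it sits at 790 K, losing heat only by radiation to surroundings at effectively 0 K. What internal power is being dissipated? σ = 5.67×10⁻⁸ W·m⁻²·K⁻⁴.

Steady state: P = εσA T⁴.
A = 4πr² = 0.01385 m²; T⁴ = (790)⁴ = 3.895×10¹¹ K⁴.
P = 0.44 × 5.67×10⁻⁸ × 0.01385 × 3.895×10¹¹.

P ≈ 135 W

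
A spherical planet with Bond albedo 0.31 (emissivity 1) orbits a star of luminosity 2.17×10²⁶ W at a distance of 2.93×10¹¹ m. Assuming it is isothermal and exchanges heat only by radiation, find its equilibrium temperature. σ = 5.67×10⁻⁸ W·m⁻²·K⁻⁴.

T ≈ 157 K

First find the stellar flux at distance d: S = L/(4πd²) = 2.17×10²⁶/(4π·(2.93×10¹¹)²) = 201.1 W/m².
For an isothermal sphere, absorbed (1−a)S·πr² = emitted σ·4πr²·T⁴, so T⁴ = (1−a)S/(4σ).
T⁴ = 0.690·201.1/(4·5.67×10⁻⁸) = 6.120×10⁸ K⁴.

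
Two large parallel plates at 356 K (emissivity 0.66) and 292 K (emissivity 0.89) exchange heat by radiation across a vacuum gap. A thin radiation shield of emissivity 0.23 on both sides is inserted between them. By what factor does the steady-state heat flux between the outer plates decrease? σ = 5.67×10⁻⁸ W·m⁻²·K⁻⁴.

Without shield: q₀ = σΔ(T⁴)/(1/ε₁+1/ε₂−1) with denominator 1.639.
With shield the two gaps are in series; the resistances add: (1/ε₁+1/ε_s−1)+(1/ε_s+1/ε₂−1) = 4.863+4.471 = 9.334.
Heat-flux ratio q₀/q = 9.334/1.639.

factor ≈ 5.70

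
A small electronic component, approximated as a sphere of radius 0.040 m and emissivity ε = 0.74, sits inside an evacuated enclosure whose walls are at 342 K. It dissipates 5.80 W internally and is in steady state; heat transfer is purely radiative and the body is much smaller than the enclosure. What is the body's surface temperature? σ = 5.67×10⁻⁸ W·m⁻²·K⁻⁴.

For a small grey body in a large enclosure, net radiated power = εσA(T⁴ − T_w⁴).
Steady state: P = εσA(T⁴ − T_w⁴) with A = 4πr² = 0.02011 m².
T⁴ = P/(εσA) + T_w⁴ = 5.80/(0.74·5.67×10⁻⁸·0.02011) + (342)⁴
    = 6.875×10⁹ + 1.368×10¹⁰ = 2.056×10¹⁰ K⁴.

T ≈ 379 K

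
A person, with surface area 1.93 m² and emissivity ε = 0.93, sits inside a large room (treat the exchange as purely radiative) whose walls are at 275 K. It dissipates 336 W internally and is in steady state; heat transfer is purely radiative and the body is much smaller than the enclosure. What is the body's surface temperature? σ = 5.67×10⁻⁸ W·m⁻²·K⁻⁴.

T ≈ 308 K

For a small grey body in a large enclosure, net radiated power = εσA(T⁴ − T_w⁴).
Steady state: P = εσA(T⁴ − T_w⁴) with A = 1.93 m².
T⁴ = P/(εσA) + T_w⁴ = 336/(0.93·5.67×10⁻⁸·1.930) + (275)⁴
    = 3.302×10⁹ + 5.719×10⁹ = 9.021×10⁹ K⁴.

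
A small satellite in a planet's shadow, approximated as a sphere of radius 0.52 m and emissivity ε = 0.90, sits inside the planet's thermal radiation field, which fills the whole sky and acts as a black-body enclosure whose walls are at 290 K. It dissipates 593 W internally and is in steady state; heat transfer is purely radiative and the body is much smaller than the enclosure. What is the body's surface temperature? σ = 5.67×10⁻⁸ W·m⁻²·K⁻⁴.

For a small grey body in a large enclosure, net radiated power = εσA(T⁴ − T_w⁴).
Steady state: P = εσA(T⁴ − T_w⁴) with A = 4πr² = 3.398 m².
T⁴ = P/(εσA) + T_w⁴ = 593/(0.90·5.67×10⁻⁸·3.398) + (290)⁴
    = 3.420×10⁹ + 7.073×10⁹ = 1.049×10¹⁰ K⁴.

T ≈ 320 K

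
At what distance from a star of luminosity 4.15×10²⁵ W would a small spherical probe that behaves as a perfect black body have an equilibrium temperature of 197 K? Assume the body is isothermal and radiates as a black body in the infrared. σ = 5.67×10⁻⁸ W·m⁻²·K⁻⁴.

For an isothermal black-emitting sphere, (1−a)S·πr² = σ·4πr²·T⁴ ⇒ S = 4σT⁴/(1−a).
S = 4·5.67×10⁻⁸·(197)⁴/1.00 = 341.6 W/m².
Flux falls as S = L/(4πd²), so d = √(L/(4πS)) = √(4.15×10²⁵/(4π·341.6)).

d ≈ 9.83×10¹⁰ m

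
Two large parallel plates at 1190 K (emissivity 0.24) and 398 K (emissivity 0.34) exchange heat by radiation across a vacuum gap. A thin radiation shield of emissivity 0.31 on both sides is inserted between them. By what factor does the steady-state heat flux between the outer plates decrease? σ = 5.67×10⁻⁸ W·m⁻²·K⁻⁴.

factor ≈ 1.89

Without shield: q₀ = σΔ(T⁴)/(1/ε₁+1/ε₂−1) with denominator 6.108.
With shield the two gaps are in series; the resistances add: (1/ε₁+1/ε_s−1)+(1/ε_s+1/ε₂−1) = 6.392+5.167 = 11.56.
Heat-flux ratio q₀/q = 11.56/6.108.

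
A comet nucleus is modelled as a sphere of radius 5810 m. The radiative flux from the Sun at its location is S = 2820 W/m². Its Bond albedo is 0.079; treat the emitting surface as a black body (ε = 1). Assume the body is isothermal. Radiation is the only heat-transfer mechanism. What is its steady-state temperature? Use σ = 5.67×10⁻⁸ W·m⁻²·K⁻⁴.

T ≈ 327 K

At equilibrium, absorbed power = emitted power.
Absorbing cross-section = πr² = 1.060×10⁸ m²; emitting surface = 4πr² = 4.242×10⁸ m² (ratio 4).
(1−a)S·A_cross = εσ·A_surf·T⁴  ⇒  T⁴ = (1−a)S/(4σ).
T⁴ = 0.921·2820/(4·5.67×10⁻⁸) = 1.145×10¹⁰ K⁴.
T = (1.145×10¹⁰)^(1/4).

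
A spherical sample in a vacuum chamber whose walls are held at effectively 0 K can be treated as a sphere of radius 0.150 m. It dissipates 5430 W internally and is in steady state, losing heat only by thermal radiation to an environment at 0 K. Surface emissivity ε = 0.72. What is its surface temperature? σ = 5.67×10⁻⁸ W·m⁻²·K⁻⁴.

T ≈ 828 K

Steady state: internal power = radiated power, P = εσA T⁴.
Radiating area A = 4πr² = 0.2827 m².
T⁴ = P/(εσA) = 5430/(0.72·5.67×10⁻⁸·0.2827) = 4.704×10¹¹ K⁴.
T = (4.704×10¹¹)^(1/4).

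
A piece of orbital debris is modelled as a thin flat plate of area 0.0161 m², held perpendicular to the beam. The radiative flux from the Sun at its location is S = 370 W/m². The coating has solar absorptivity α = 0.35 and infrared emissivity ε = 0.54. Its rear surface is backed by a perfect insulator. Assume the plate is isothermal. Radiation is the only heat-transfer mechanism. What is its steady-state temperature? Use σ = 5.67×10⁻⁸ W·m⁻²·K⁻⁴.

At equilibrium, absorbed power = emitted power.
Absorbing cross-section = A = 0.01610 m²; emitting surface = A = 0.01610 m² (ratio 1).
αS·A_cross = εσ·A_surf·T⁴  ⇒  T⁴ = αS/(ε·1σ).
T⁴ = 0.350·370/(0.54·1·5.67×10⁻⁸) = 4.230×10⁹ K⁴.
T = (4.230×10⁹)^(1/4).

T ≈ 255 K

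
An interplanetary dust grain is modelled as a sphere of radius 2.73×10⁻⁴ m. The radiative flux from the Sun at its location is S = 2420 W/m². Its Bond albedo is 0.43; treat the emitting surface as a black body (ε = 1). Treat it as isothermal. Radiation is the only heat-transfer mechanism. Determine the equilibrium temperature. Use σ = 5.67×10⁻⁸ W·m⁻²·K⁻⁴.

At equilibrium, absorbed power = emitted power.
Absorbing cross-section = πr² = 2.341×10⁻⁷ m²; emitting surface = 4πr² = 9.366×10⁻⁷ m² (ratio 4).
(1−a)S·A_cross = εσ·A_surf·T⁴  ⇒  T⁴ = (1−a)S/(4σ).
T⁴ = 0.570·2420/(4·5.67×10⁻⁸) = 6.082×10⁹ K⁴.
T = (6.082×10⁹)^(1/4).

T ≈ 279 K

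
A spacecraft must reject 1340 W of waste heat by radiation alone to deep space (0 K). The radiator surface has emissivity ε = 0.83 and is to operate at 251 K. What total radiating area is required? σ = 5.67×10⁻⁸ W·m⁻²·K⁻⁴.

A ≈ 7.17 m²

P = εσA T⁴ ⇒ A = P/(εσT⁴).
T⁴ = 3.969×10⁹ K⁴.
A = 1340/(0.83 × 5.67×10⁻⁸ × 3.969×10⁹).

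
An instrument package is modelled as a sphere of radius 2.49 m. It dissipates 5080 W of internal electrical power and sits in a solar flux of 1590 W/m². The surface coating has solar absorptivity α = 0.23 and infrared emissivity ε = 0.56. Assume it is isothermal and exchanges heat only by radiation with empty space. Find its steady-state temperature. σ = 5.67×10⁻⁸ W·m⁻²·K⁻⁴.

At steady state, absorbed solar power + internal power = radiated power.
Absorbed: α·S·A_cross = 0.23·1590·19.48 = 7123 W (cross-section πr²).
Total input = 7123 + 5080 = 12200 W.
Radiated: εσ·A_surf·T⁴ with A_surf = 4πr² = 77.91 m².
T⁴ = 12200/(0.56·5.67×10⁻⁸·77.91) = 4.933×10⁹ K⁴.

T ≈ 265 K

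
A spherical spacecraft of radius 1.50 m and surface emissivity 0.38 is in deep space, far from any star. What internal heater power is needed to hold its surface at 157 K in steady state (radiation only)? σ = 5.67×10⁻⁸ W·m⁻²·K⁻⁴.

P ≈ 370 W

P = εσ·4πr²·T⁴.
4πr² = 28.27 m²; T⁴ = 6.076×10⁸ K⁴.
P = 0.38·5.67×10⁻⁸·28.27·6.076×10⁸.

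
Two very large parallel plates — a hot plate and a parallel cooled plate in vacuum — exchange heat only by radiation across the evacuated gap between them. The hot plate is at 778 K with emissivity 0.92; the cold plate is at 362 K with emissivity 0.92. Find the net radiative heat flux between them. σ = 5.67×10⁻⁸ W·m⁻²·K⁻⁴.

For two infinite grey parallel plates, q = σ(T₁⁴ − T₂⁴)/(1/ε₁ + 1/ε₂ − 1).
T₁⁴ − T₂⁴ = 3.664×10¹¹ − 1.717×10¹⁰ = 3.492×10¹¹ K⁴.
1/ε₁ + 1/ε₂ − 1 = 1.087 + 1.087 − 1 = 1.174.
q = 5.67×10⁻⁸ × 3.492×10¹¹ / 1.174.

q ≈ 16900 W/m²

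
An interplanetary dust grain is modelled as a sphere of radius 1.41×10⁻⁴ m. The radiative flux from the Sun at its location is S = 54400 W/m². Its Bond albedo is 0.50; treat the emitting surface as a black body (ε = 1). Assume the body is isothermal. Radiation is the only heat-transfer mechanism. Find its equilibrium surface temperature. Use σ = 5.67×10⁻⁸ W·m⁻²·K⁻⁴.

T ≈ 588 K

At equilibrium, absorbed power = emitted power.
Absorbing cross-section = πr² = 6.246×10⁻⁸ m²; emitting surface = 4πr² = 2.498×10⁻⁷ m² (ratio 4).
(1−a)S·A_cross = εσ·A_surf·T⁴  ⇒  T⁴ = (1−a)S/(4σ).
T⁴ = 0.500·54400/(4·5.67×10⁻⁸) = 1.199×10¹¹ K⁴.
T = (1.199×10¹¹)^(1/4).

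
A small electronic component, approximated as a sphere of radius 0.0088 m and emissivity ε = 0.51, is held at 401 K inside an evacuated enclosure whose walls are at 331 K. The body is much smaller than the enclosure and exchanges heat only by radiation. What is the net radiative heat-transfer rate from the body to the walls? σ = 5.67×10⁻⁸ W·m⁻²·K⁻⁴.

P_net ≈ 0.390 W

For a small grey body in a large enclosure: P_net = εσA(T_body⁴ − T_wall⁴).
A = 4πr² = 9.731×10⁻⁴ m²; T_body⁴ − T_wall⁴ = 2.586×10¹⁰ − 1.200×10¹⁰ = 1.385×10¹⁰ K⁴.
|P_net| = 0.51·5.67×10⁻⁸·9.731×10⁻⁴·1.385×10¹⁰.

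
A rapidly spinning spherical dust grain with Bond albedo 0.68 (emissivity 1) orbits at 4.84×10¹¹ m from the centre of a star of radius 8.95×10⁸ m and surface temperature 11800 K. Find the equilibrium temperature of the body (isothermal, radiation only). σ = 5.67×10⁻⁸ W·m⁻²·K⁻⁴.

The star's surface emits σT_*⁴; at distance d the flux is S = σT_*⁴(R_*/d)².
S = 5.67×10⁻⁸·(11800)⁴·(8.95×10⁸/4.84×10¹¹)² = 3759 W/m².
For an isothermal sphere T⁴ = (1−a)S/(4σ) = 5.304×10⁹ K⁴.

T ≈ 270 K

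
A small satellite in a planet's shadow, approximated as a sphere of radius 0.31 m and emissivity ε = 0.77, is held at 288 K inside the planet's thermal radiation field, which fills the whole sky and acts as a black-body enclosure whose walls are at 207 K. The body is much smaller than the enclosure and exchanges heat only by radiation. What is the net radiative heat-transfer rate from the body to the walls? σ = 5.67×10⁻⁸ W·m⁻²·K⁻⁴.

For a small grey body in a large enclosure: P_net = εσA(T_body⁴ − T_wall⁴).
A = 4πr² = 1.208 m²; T_body⁴ − T_wall⁴ = 6.880×10⁹ − 1.836×10⁹ = 5.044×10⁹ K⁴.
|P_net| = 0.77·5.67×10⁻⁸·1.208·5.044×10⁹.

P_net ≈ 266 W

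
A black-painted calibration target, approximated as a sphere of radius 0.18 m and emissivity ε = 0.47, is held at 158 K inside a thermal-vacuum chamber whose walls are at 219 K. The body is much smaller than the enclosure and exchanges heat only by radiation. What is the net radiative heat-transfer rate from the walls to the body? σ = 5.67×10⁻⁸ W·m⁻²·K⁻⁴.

P_net ≈ 18.2 W

For a small grey body in a large enclosure: P_net = εσA(T_body⁴ − T_wall⁴).
A = 4πr² = 0.4072 m²; T_body⁴ − T_wall⁴ = 6.232×10⁸ − 2.300×10⁹ = -1.677×10⁹ K⁴.
|P_net| = 0.47·5.67×10⁻⁸·0.4072·1.677×10⁹.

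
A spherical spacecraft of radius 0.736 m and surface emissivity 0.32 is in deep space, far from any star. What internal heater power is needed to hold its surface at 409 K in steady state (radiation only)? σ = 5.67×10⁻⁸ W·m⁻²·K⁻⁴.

P = εσ·4πr²·T⁴.
4πr² = 6.807 m²; T⁴ = 2.798×10¹⁰ K⁴.
P = 0.32·5.67×10⁻⁸·6.807·2.798×10¹⁰.

P ≈ 3460 W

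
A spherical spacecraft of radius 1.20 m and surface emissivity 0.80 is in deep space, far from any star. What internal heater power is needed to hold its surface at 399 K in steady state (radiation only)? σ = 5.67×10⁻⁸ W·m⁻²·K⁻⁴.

P = εσ·4πr²·T⁴.
4πr² = 18.10 m²; T⁴ = 2.534×10¹⁰ K⁴.
P = 0.80·5.67×10⁻⁸·18.10·2.534×10¹⁰.

P ≈ 20800 W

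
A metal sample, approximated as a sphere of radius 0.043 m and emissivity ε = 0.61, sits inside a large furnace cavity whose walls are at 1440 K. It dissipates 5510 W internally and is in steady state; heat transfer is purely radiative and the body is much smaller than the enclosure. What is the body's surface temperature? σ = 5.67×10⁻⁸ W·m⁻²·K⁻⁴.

For a small grey body in a large enclosure, net radiated power = εσA(T⁴ − T_w⁴).
Steady state: P = εσA(T⁴ − T_w⁴) with A = 4πr² = 0.02324 m².
T⁴ = P/(εσA) + T_w⁴ = 5510/(0.61·5.67×10⁻⁸·0.02324) + (1440)⁴
    = 6.856×10¹² + 4.300×10¹² = 1.116×10¹³ K⁴.

T ≈ 1830 K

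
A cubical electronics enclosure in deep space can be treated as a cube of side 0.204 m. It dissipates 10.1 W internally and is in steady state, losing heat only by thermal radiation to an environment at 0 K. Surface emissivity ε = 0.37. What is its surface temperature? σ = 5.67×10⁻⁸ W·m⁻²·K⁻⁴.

T ≈ 210 K

Steady state: internal power = radiated power, P = εσA T⁴.
Radiating area A = 6L² = 0.2497 m².
T⁴ = P/(εσA) = 10.1/(0.37·5.67×10⁻⁸·0.2497) = 1.928×10⁹ K⁴.
T = (1.928×10⁹)^(1/4).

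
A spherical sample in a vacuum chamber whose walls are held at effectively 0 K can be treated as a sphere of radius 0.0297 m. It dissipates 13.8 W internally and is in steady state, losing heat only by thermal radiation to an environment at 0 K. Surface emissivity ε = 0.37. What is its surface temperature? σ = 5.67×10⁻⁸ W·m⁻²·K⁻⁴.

T ≈ 494 K

Steady state: internal power = radiated power, P = εσA T⁴.
Radiating area A = 4πr² = 0.01108 m².
T⁴ = P/(εσA) = 13.8/(0.37·5.67×10⁻⁸·0.01108) = 5.934×10¹⁰ K⁴.
T = (5.934×10¹⁰)^(1/4).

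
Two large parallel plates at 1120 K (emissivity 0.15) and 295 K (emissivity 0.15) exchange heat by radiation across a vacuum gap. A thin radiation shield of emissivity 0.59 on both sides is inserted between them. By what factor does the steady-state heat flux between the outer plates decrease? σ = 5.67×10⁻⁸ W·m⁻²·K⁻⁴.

factor ≈ 1.19

Without shield: q₀ = σΔ(T⁴)/(1/ε₁+1/ε₂−1) with denominator 12.33.
With shield the two gaps are in series; the resistances add: (1/ε₁+1/ε_s−1)+(1/ε_s+1/ε₂−1) = 7.362+7.362 = 14.72.
Heat-flux ratio q₀/q = 14.72/12.33.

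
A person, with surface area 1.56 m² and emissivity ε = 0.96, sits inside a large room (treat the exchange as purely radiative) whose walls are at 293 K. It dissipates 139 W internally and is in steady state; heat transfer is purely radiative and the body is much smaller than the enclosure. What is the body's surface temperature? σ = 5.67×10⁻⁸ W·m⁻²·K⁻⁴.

T ≈ 308 K

For a small grey body in a large enclosure, net radiated power = εσA(T⁴ − T_w⁴).
Steady state: P = εσA(T⁴ − T_w⁴) with A = 1.56 m².
T⁴ = P/(εσA) + T_w⁴ = 139/(0.96·5.67×10⁻⁸·1.560) + (293)⁴
    = 1.637×10⁹ + 7.370×10⁹ = 9.007×10⁹ K⁴.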